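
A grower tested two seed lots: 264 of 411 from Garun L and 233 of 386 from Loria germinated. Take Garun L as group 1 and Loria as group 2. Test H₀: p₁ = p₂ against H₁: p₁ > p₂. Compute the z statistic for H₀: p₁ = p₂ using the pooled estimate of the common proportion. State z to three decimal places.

z = 1.127

p̂₁ = 264/411 = 0.64234, p̂₂ = 233/386 = 0.60363.
Pooled p̂ = (264+233)/(411+386) = 497/797 = 0.62359.
SE = √(0.234726 × 0.00502376) = 0.03434.
z = (0.64234 − 0.60363)/0.03434 = 0.03871/0.03434 = 1.127.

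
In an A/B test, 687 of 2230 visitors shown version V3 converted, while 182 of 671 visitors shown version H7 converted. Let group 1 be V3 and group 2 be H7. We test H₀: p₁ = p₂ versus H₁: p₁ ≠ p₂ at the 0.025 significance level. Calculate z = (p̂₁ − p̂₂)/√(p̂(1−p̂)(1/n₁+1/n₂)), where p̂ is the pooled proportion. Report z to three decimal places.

p̂₁ = 687/2230 = 0.30807, p̂₂ = 182/671 = 0.27124.
Pooled p̂ = (687+182)/(2230+671) = 869/2901 = 0.29955.
SE = √(p̂(1−p̂)(1/n₁+1/n₂)) = √(0.29955·0.70045·0.00193874) = √(0.000406788) = 0.02017.
z = (0.30807 − 0.27124)/0.02017 = 0.03683/0.02017 = 1.826.
Two-sided p-value ≈ 2·Φ(−1.826) = 0.0678, so at α = 0.025 we fail to reject H₀.

z = 1.826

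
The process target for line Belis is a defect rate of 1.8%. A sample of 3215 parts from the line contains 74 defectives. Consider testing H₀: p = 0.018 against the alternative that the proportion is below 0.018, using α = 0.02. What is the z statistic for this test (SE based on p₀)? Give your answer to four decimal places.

z = 2.1397

p̂ = 74/3215 = 0.0230171.
SE = √(p₀(1−p₀)/n) = √(0.017676/3215) = 0.0023448.
z = (0.0230171 − 0.018)/0.0023448 = 0.0050171/0.0023448 = 2.1397.
p-value = P(Z < 2.140) ≈ 0.9838. With α = 0.02, fail to reject H₀.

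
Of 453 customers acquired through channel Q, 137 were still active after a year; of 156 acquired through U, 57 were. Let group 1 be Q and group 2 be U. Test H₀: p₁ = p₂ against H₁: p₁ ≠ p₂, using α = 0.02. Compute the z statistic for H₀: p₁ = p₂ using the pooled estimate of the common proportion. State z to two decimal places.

z = -1.46

p̂₁ = 137/453 ≈ 0.30243, p̂₂ = 57/156 ≈ 0.36538.
Pooled p̂ = (137+57)/(453+156) = 194/609 = 0.31856.
SE = √(p̂(1−p̂)(1/n₁+1/n₂)) = √(0.31856·0.68144·0.00861776) = √(0.00187072) = 0.04325.
z = (0.30243 − 0.36538)/0.04325 = -0.06295/0.04325 = -1.46.
p-value = 2·P(Z > 1.456) ≈ 0.1455; since p > α = 0.02, fail to reject H₀.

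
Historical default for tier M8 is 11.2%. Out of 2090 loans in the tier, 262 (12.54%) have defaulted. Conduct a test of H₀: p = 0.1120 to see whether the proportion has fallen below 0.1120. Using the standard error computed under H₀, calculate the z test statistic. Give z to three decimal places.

p̂ = 262/2090 ≈ 0.125359.
Standard error under H₀: √(0.112×0.888/2090) = 0.006898.
z = (0.125359 − 0.112)/0.006898 = 0.013359/0.006898 = 1.937.

z = 1.937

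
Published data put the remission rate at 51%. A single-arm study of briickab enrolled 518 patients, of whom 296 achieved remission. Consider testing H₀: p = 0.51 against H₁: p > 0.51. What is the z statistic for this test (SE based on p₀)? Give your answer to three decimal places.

z = 2.797

p̂ = 296/518 = 0.57143.
Standard error under H₀: √(0.51×0.49/518) = 0.02196.
z = (0.57143 − 0.51)/0.02196 = 0.06143/0.02196 = 2.797.
p-value = P(Z > 2.797) ≈ 0.0026.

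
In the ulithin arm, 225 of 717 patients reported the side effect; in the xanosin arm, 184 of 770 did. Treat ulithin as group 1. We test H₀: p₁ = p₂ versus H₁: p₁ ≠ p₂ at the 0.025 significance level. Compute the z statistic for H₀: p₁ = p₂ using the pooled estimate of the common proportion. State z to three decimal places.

p̂₁ = 225/717 ≈ 0.31381, p̂₂ = 184/770 ≈ 0.23896.
Pooled p̂ = (225+184)/(717+770) = 409/1487 = 0.27505.
SE = √(0.199398 × 0.0026934) = 0.02317.
z = (0.31381 − 0.23896)/0.02317 = 0.07485/0.02317 = 3.230.
p-value = 2·P(Z > 3.230) ≈ 0.0012; since p < α = 0.025, reject H₀.

z = 3.230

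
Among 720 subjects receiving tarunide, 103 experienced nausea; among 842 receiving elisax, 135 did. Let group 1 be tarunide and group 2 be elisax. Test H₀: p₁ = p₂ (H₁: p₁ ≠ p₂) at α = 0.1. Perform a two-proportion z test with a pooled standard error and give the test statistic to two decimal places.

p̂₁ = 103/720 ≈ 0.1431, p̂₂ = 135/842 ≈ 0.1603.
Pooled p̂ = (103+135)/(720+842) = 238/1562 = 0.1524.
SE = √(p̂(1−p̂)(1/n₁+1/n₂)) = √(0.1524·0.8476·0.00257654) = √(0.000332766) = 0.0182.
z = (0.1431 − 0.1603)/0.0182 = -0.0172/0.0182 = -0.95.
p-value = 2·P(Z > 0.947) ≈ 0.3436; since p > α = 0.1, fail to reject H₀.

z = -0.95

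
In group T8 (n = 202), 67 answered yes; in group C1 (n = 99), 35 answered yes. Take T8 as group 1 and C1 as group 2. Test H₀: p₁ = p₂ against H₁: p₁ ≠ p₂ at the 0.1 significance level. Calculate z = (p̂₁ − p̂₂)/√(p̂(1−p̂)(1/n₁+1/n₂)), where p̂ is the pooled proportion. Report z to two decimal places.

z = -0.38

p̂₁ = 67/202 ≈ 0.3317, p̂₂ = 35/99 ≈ 0.3535.
Pooled p̂ = (67+35)/(202+99) = 102/301 = 0.3389.
SE = √(p̂(1−p̂)(1/n₁+1/n₂)) = √(0.3389·0.6611·0.0150515) = √(0.0033721) = 0.0581.
z = (0.3317 − 0.3535)/0.0581 = -0.0218/0.0581 = -0.38.
p-value = 2·P(Z > 0.376) ≈ 0.7067. With α = 0.1, fail to reject H₀.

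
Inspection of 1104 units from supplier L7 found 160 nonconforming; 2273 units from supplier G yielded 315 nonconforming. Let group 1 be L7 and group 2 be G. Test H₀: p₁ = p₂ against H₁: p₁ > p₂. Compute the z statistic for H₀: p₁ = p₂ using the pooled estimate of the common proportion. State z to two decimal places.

z = 0.50

p̂₁ = 160/1104 = 0.14493, p̂₂ = 315/2273 = 0.13858.
Pooled p̂ = (160+315)/(1104+2273) = 475/3377 = 0.14066.
SE = √(p̂(1−p̂)(1/n₁+1/n₂)) = √(0.14066·0.85934·0.00134574) = √(0.000162664) = 0.01275.
z = (0.14493 − 0.13858)/0.01275 = 0.00635/0.01275 = 0.50.
p-value = P(Z > 0.497) ≈ 0.3094.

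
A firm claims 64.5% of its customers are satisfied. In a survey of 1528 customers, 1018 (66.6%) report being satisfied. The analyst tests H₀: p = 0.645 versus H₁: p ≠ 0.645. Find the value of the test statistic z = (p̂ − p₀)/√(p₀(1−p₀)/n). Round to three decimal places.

z = 1.734

p̂ = 1018/1528 ≈ 0.66623.
Standard error under H₀: √(0.645×0.355/1528) = 0.01224.
z = (0.66623 − 0.645)/0.01224 = 0.02123/0.01224 = 1.734.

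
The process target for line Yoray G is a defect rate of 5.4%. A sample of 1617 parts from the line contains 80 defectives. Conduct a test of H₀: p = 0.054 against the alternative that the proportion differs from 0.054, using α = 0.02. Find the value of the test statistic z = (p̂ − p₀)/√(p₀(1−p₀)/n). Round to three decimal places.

z = -0.805

p̂ = 80/1617 = 0.049474.
Standard error under H₀: √(0.054×0.946/1617) = 0.005621.
z = (0.049474 − 0.054)/0.005621 = -0.004526/0.005621 = -0.805.
Two-sided p-value ≈ 2·Φ(−0.805) = 0.4207, so at α = 0.02 we fail to reject H₀.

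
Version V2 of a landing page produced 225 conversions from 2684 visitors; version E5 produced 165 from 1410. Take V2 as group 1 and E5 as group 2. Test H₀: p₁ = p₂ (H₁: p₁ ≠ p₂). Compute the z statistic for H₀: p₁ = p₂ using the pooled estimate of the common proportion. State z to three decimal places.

p̂₁ = 225/2684 ≈ 0.083830, p̂₂ = 165/1410 ≈ 0.117021.
Pooled p̂ = (225+165)/(2684+1410) = 390/4094 = 0.095261.
SE = √(0.0861866 × 0.0010818) = 0.009656.
z = (0.083830 − 0.117021)/0.009656 = -0.033191/0.009656 = -3.437.
Two-sided p-value ≈ 2·Φ(−3.437) = 0.0006.

z = -3.437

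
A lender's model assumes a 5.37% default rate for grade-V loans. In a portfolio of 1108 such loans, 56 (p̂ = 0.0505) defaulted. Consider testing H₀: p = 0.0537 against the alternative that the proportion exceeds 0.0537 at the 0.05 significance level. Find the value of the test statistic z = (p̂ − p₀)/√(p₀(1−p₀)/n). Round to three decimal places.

p̂ = 56/1108 ≈ 0.050542.
SE = √(p₀(1−p₀)/n) = √(0.050816/1108) = 0.006772.
z = (0.050542 − 0.0537)/0.006772 = -0.003158/0.006772 = -0.466.
p-value = P(Z > -0.466) ≈ 0.6795; since p > α = 0.05, fail to reject H₀.

z = -0.466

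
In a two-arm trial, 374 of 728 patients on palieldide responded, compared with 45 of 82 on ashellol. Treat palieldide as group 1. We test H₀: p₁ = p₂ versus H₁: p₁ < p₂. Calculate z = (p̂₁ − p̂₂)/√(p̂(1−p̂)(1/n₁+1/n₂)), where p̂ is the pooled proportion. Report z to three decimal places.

z = -0.602

p̂₁ = 374/728 ≈ 0.51374, p̂₂ = 45/82 ≈ 0.54878.
Pooled p̂ = (374+45)/(728+82) = 419/810 = 0.51728.
SE = √(p̂(1−p̂)(1/n₁+1/n₂)) = √(0.51728·0.48272·0.0135687) = √(0.00338813) = 0.05821.
z = (0.51374 − 0.54878)/0.05821 = -0.03504/0.05821 = -0.602.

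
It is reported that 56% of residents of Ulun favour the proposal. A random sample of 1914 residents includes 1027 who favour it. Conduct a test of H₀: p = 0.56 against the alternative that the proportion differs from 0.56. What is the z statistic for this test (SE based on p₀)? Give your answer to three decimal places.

p̂ = 1027/1914 = 0.536573.
Standard error under H₀: √(0.56×0.44/1914) = 0.011346.
z = (0.536573 − 0.56)/0.011346 = -0.023427/0.011346 = -2.065.

z = -2.065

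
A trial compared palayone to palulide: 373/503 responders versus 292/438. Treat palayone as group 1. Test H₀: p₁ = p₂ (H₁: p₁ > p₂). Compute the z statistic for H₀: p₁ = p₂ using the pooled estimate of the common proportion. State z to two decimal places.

p̂₁ = 373/503 = 0.74155, p̂₂ = 292/438 = 0.66667.
Pooled p̂ = (373+292)/(503+438) = 665/941 = 0.70670.
SE = √(p̂(1−p̂)(1/n₁+1/n₂)) = √(0.70670·0.29330·0.00427118) = √(0.000885317) = 0.02975.
z = (0.74155 − 0.66667)/0.02975 = 0.07488/0.02975 = 2.52.
p-value = P(Z > 2.517) ≈ 0.0059.

z = 2.52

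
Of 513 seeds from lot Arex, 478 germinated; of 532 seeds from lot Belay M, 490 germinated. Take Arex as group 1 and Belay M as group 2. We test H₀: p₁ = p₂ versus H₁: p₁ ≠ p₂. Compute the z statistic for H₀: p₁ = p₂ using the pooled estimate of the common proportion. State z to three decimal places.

p̂₁ = 478/513 = 0.93177, p̂₂ = 490/532 = 0.92105.
Pooled p̂ = (478+490)/(513+532) = 968/1045 = 0.92632.
SE = √(0.0682548 × 0.00382902) = 0.01617.
z = (0.93177 − 0.92105)/0.01617 = 0.01072/0.01617 = 0.663.
p-value = 2·P(Z > 0.663) ≈ 0.5072.

z = 0.663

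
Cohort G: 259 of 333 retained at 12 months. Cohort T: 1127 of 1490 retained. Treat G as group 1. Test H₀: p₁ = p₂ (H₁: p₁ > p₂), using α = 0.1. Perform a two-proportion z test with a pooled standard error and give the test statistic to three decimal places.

z = 0.827

p̂₁ = 259/333 = 0.77778, p̂₂ = 1127/1490 = 0.75638.
Pooled p̂ = (259+1127)/(333+1490) = 1386/1823 = 0.76029.
SE = √(p̂(1−p̂)(1/n₁+1/n₂)) = √(0.76029·0.23971·0.00367414) = √(0.000669619) = 0.02588.
z = (0.77778 − 0.75638)/0.02588 = 0.02140/0.02588 = 0.827.
p-value = P(Z > 0.827) ≈ 0.2041. With α = 0.1, fail to reject H₀.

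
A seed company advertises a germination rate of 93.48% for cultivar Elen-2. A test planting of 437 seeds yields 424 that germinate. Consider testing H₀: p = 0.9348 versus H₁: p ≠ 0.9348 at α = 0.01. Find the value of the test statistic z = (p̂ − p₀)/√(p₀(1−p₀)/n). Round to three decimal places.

p̂ = 424/437 ≈ 0.97025.
Under H₀, SE = √(0.9348·0.0652/437) = √(0.000139471) = 0.01181.
z = (0.97025 − 0.9348)/0.01181 = 0.03545/0.01181 = 3.002.
p-value = 2·P(Z > 3.002) ≈ 0.0027, so at α = 0.01 we reject H₀.

z = 3.002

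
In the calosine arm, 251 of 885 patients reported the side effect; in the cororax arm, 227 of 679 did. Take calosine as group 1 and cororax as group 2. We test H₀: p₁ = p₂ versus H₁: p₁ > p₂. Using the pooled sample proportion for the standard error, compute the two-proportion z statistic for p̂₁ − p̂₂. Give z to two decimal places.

z = -2.16

p̂₁ = 251/885 = 0.2836, p̂₂ = 227/679 = 0.3343.
Pooled p̂ = (251+227)/(885+679) = 478/1564 = 0.3056.
SE = √(0.212219 × 0.0026027) = 0.0235.
z = (0.2836 − 0.3343)/0.0235 = -0.0507/0.0235 = -2.16.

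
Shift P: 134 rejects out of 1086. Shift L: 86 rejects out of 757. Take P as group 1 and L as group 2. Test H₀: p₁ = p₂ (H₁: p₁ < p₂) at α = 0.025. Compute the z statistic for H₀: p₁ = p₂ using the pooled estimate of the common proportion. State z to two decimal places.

z = 0.64

p̂₁ = 134/1086 = 0.1234, p̂₂ = 86/757 = 0.1136.
Pooled p̂ = (134+86)/(1086+757) = 220/1843 = 0.1194.
SE = √(0.105121 × 0.00224181) = 0.0154.
z = (0.1234 − 0.1136)/0.0154 = 0.0098/0.0154 = 0.64.
p-value = P(Z < 0.637) ≈ 0.7380; since p > α = 0.025, fail to reject H₀.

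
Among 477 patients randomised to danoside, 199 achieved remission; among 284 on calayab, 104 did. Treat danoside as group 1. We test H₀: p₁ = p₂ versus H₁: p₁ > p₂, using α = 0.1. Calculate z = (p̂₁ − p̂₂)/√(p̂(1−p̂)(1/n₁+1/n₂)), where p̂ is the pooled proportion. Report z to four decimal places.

z = 1.3899

p̂₁ = 199/477 = 0.417191, p̂₂ = 104/284 = 0.366197.
Pooled p̂ = (199+104)/(477+284) = 303/761 = 0.398160.
SE = √(0.239629 × 0.00561756) = 0.036690.
z = (0.417191 − 0.366197)/0.036690 = 0.050994/0.036690 = 1.3899.
p-value = P(Z > 1.390) ≈ 0.0823, so at α = 0.1 we reject H₀.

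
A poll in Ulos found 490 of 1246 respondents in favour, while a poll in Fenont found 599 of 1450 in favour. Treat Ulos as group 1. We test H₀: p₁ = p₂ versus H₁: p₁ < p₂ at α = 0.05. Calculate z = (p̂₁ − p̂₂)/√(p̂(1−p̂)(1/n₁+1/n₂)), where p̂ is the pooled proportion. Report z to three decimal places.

p̂₁ = 490/1246 = 0.39326, p̂₂ = 599/1450 = 0.41310.
Pooled p̂ = (490+599)/(1246+1450) = 1089/2696 = 0.40393.
SE = √(0.240771 × 0.00149222) = 0.01895.
z = (0.39326 − 0.41310)/0.01895 = -0.01984/0.01895 = -1.047.
p-value = P(Z < -1.047) ≈ 0.1476, so at α = 0.05 we fail to reject H₀.

z = -1.047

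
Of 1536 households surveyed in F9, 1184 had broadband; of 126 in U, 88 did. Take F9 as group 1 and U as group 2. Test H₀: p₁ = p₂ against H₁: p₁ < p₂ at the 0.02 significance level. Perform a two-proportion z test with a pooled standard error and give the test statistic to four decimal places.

p̂₁ = 1184/1536 ≈ 0.770833, p̂₂ = 88/126 ≈ 0.698413.
Pooled p̂ = (1184+88)/(1536+126) = 1272/1662 = 0.765343.
SE = √(0.179593 × 0.00858755) = 0.039272.
z = (0.770833 − 0.698413)/0.039272 = 0.072420/0.039272 = 1.8441.
p-value = P(Z < 1.844) ≈ 0.9674; since p > α = 0.02, fail to reject H₀.

z = 1.8441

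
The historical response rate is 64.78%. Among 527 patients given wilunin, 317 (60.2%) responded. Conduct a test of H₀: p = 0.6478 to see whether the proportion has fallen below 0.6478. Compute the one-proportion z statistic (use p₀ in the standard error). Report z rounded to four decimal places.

z = -2.2243

p̂ = 317/527 = 0.601518.
Under H₀, SE = √(0.6478·0.3522/527) = √(0.000432932) = 0.020807.
z = (0.601518 − 0.6478)/0.020807 = -0.046282/0.020807 = -2.2243.
p-value = P(Z < -2.224) ≈ 0.0131.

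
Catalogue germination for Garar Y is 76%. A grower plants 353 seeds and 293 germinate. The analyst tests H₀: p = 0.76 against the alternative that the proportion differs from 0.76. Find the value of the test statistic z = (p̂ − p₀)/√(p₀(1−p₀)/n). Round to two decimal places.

p̂ = 293/353 ≈ 0.8300.
Under H₀, SE = √(0.76·0.24/353) = √(0.000516714) = 0.0227.
z = (0.8300 − 0.76)/0.0227 = 0.0700/0.0227 = 3.08.
p-value = 2·P(Z > 3.081) ≈ 0.0021.

z = 3.08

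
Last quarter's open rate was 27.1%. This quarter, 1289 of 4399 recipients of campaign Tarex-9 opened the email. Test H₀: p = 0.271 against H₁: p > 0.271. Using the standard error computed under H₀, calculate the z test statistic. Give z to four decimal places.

z = 3.2860

p̂ = 1289/4399 = 0.2930211.
Standard error under H₀: √(0.271×0.729/4399) = 0.0067015.
z = (0.2930211 − 0.271)/0.0067015 = 0.0220211/0.0067015 = 3.2860.
p-value = P(Z > 3.286) ≈ 0.0005.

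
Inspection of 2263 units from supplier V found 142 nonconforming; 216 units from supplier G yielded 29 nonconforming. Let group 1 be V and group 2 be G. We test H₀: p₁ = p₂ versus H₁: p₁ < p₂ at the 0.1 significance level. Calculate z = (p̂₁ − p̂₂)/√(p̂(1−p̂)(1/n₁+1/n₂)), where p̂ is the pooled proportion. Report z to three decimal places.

z = -3.962

p̂₁ = 142/2263 = 0.06275, p̂₂ = 29/216 = 0.13426.
Pooled p̂ = (142+29)/(2263+216) = 171/2479 = 0.06898.
SE = √(p̂(1−p̂)(1/n₁+1/n₂)) = √(0.06898·0.93102·0.00507152) = √(0.000325699) = 0.01805.
z = (0.06275 − 0.13426)/0.01805 = -0.07151/0.01805 = -3.962.
p-value = P(Z < -3.962) ≈ 0.0000; since p < α = 0.1, reject H₀.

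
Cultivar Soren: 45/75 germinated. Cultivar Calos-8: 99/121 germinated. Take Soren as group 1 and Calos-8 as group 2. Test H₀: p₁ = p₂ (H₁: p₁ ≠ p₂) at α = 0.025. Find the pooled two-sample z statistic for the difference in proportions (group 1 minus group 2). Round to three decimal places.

p̂₁ = 45/75 = 0.60000, p̂₂ = 99/121 = 0.81818.
Pooled p̂ = (45+99)/(75+121) = 144/196 = 0.73469.
SE = √(0.194919 × 0.0215978) = 0.06488.
z = (0.60000 − 0.81818)/0.06488 = -0.21818/0.06488 = -3.363.
p-value = 2·P(Z > 3.363) ≈ 0.0008. With α = 0.025, reject H₀.

z = -3.363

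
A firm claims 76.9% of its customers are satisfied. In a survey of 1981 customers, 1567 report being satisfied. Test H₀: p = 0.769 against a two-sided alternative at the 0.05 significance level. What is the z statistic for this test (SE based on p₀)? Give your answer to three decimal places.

p̂ = 1567/1981 ≈ 0.791015.
Under H₀, SE = √(0.769·0.231/1981) = √(8.96714e-05) = 0.009469.
z = (0.791015 − 0.769)/0.009469 = 0.022015/0.009469 = 2.325.
Two-sided p-value ≈ 2·Φ(−2.325) = 0.0201, so at α = 0.05 we reject H₀.

z = 2.325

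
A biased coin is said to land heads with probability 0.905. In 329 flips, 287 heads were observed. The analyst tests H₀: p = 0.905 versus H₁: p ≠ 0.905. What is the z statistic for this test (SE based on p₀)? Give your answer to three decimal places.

z = -2.020

p̂ = 287/329 ≈ 0.87234.
Standard error under H₀: √(0.905×0.095/329) = 0.01617.
z = (0.87234 − 0.905)/0.01617 = -0.03266/0.01617 = -2.020.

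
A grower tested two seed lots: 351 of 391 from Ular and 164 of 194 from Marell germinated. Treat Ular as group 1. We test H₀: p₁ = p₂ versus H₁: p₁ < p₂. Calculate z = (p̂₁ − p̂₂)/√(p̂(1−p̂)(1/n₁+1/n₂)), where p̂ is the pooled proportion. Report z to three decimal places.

p̂₁ = 351/391 ≈ 0.89770, p̂₂ = 164/194 ≈ 0.84536.
Pooled p̂ = (351+164)/(391+194) = 515/585 = 0.88034.
SE = √(0.10534 × 0.00771218) = 0.02850.
z = (0.89770 − 0.84536)/0.02850 = 0.05234/0.02850 = 1.836.
p-value = P(Z < 1.836) ≈ 0.9668.

z = 1.836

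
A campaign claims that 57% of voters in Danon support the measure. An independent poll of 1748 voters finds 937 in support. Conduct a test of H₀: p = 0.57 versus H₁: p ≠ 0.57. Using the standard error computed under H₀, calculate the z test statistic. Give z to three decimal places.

p̂ = 937/1748 ≈ 0.53604.
SE = √(p₀(1−p₀)/n) = √(0.2451/1748) = 0.01184.
z = (0.53604 − 0.57)/0.01184 = -0.03396/0.01184 = -2.868.
p-value = 2·P(Z > 2.868) ≈ 0.0041.

z = -2.868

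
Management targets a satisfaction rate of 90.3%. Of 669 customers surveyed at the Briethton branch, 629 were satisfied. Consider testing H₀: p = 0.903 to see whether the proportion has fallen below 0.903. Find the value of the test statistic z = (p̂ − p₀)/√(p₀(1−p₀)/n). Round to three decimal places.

z = 3.252

p̂ = 629/669 ≈ 0.940209.
SE = √(p₀(1−p₀)/n) = √(0.087591/669) = 0.011442.
z = (0.940209 − 0.903)/0.011442 = 0.037209/0.011442 = 3.252.
p-value = P(Z < 3.252) ≈ 0.9994.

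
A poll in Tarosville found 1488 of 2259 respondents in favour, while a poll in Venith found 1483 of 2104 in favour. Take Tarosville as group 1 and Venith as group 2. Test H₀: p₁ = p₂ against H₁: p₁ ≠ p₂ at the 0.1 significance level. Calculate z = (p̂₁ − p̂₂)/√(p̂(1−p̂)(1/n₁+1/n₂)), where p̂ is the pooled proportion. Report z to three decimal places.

p̂₁ = 1488/2259 ≈ 0.65870, p̂₂ = 1483/2104 ≈ 0.70485.
Pooled p̂ = (1488+1483)/(2259+2104) = 2971/4363 = 0.68095.
SE = √(0.217256 × 0.000917959) = 0.01412.
z = (0.65870 − 0.70485)/0.01412 = -0.04615/0.01412 = -3.268.
Two-sided p-value ≈ 2·Φ(−3.268) = 0.0011. With α = 0.1, reject H₀.

z = -3.268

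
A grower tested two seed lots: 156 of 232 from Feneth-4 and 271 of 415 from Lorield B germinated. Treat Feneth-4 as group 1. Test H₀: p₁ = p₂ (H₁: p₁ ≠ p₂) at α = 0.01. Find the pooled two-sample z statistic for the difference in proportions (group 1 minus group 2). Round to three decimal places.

z = 0.500

p̂₁ = 156/232 = 0.67241, p̂₂ = 271/415 = 0.65301.
Pooled p̂ = (156+271)/(232+415) = 427/647 = 0.65997.
SE = √(0.22441 × 0.00671998) = 0.03883.
z = (0.67241 − 0.65301)/0.03883 = 0.01940/0.03883 = 0.500.
Two-sided p-value ≈ 2·Φ(−0.500) = 0.6173. With α = 0.01, fail to reject H₀.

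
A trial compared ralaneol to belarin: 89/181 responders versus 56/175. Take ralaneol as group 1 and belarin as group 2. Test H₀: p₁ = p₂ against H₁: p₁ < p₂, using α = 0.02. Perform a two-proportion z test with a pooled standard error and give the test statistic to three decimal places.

p̂₁ = 89/181 ≈ 0.491713, p̂₂ = 56/175 ≈ 0.320000.
Pooled p̂ = (89+56)/(181+175) = 145/356 = 0.407303.
SE = √(p̂(1−p̂)(1/n₁+1/n₂)) = √(0.407303·0.592697·0.0112391) = √(0.00271321) = 0.052089.
z = (0.491713 − 0.320000)/0.052089 = 0.171713/0.052089 = 3.297.
p-value = P(Z < 3.297) ≈ 0.9995. With α = 0.02, fail to reject H₀.

z = 3.297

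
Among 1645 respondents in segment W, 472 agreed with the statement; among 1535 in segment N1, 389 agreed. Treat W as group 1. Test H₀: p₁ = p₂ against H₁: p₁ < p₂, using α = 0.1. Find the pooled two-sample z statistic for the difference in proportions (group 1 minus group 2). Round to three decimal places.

z = 2.125

p̂₁ = 472/1645 = 0.28693, p̂₂ = 389/1535 = 0.25342.
Pooled p̂ = (472+389)/(1645+1535) = 861/3180 = 0.27075.
SE = √(0.197447 × 0.00125937) = 0.01577.
z = (0.28693 − 0.25342)/0.01577 = 0.03351/0.01577 = 2.125.
p-value = P(Z < 2.125) ≈ 0.9832; since p > α = 0.1, fail to reject H₀.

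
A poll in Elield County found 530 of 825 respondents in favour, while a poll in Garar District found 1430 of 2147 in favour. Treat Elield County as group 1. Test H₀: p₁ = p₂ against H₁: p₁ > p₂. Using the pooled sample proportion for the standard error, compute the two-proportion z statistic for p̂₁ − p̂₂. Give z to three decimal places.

p̂₁ = 530/825 ≈ 0.64242, p̂₂ = 1430/2147 ≈ 0.66605.
Pooled p̂ = (530+1430)/(825+2147) = 1960/2972 = 0.65949.
SE = √(p̂(1−p̂)(1/n₁+1/n₂)) = √(0.65949·0.34051·0.00167789) = √(0.000376792) = 0.01941.
z = (0.64242 − 0.66605)/0.01941 = -0.02363/0.01941 = -1.217.
p-value = P(Z > -1.217) ≈ 0.8882.

z = -1.217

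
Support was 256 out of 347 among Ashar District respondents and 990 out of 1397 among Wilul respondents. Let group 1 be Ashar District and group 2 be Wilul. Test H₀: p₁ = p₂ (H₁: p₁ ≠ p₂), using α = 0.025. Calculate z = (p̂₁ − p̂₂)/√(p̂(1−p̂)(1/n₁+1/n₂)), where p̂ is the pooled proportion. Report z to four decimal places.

z = 1.0738

p̂₁ = 256/347 ≈ 0.737752, p̂₂ = 990/1397 ≈ 0.708661.
Pooled p̂ = (256+990)/(347+1397) = 1246/1744 = 0.714450.
SE = √(0.204011 × 0.00359766) = 0.027092.
z = (0.737752 − 0.708661)/0.027092 = 0.029091/0.027092 = 1.0738.
Two-sided p-value ≈ 2·Φ(−1.074) = 0.2829; since p > α = 0.025, fail to reject H₀.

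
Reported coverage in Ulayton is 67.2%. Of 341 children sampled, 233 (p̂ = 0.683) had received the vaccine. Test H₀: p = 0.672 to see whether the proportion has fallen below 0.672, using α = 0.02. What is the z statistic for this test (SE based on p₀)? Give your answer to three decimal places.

z = 0.444

p̂ = 233/341 ≈ 0.68328.
SE = √(p₀(1−p₀)/n) = √(0.22042/341) = 0.02542.
z = (0.68328 − 0.672)/0.02542 = 0.01128/0.02542 = 0.444.
p-value = P(Z < 0.444) ≈ 0.6714, so at α = 0.02 we fail to reject H₀.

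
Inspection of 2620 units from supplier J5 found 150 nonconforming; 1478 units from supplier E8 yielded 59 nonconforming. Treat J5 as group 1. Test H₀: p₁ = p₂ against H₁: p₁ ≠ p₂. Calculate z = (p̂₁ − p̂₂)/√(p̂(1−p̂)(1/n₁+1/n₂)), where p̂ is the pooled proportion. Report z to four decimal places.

p̂₁ = 150/2620 ≈ 0.0572519, p̂₂ = 59/1478 ≈ 0.0399188.
Pooled p̂ = (150+59)/(2620+1478) = 209/4098 = 0.0510005.
SE = √(p̂(1−p̂)(1/n₁+1/n₂)) = √(0.0510005·0.9489995·0.00105827) = √(5.12196e-05) = 0.0071568.
z = (0.0572519 − 0.0399188)/0.0071568 = 0.0173331/0.0071568 = 2.4219.

z = 2.4219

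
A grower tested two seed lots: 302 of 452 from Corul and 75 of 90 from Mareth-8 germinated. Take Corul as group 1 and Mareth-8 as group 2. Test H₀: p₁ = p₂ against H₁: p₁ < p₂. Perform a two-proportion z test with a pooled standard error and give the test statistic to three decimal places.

z = -3.110

p̂₁ = 302/452 = 0.66814, p̂₂ = 75/90 = 0.83333.
Pooled p̂ = (302+75)/(452+90) = 377/542 = 0.69557.
SE = √(0.211752 × 0.0133235) = 0.05312.
z = (0.66814 − 0.83333)/0.05312 = -0.16519/0.05312 = -3.110.
p-value = P(Z < -3.110) ≈ 0.0009.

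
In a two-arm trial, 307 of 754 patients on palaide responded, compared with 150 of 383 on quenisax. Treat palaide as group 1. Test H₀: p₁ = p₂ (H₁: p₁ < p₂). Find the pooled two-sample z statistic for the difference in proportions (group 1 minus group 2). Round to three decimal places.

p̂₁ = 307/754 ≈ 0.407162, p̂₂ = 150/383 ≈ 0.391645.
Pooled p̂ = (307+150)/(754+383) = 457/1137 = 0.401935.
SE = √(p̂(1−p̂)(1/n₁+1/n₂)) = √(0.401935·0.598065·0.00393723) = √(0.000946443) = 0.030764.
z = (0.407162 − 0.391645)/0.030764 = 0.015517/0.030764 = 0.504.

z = 0.504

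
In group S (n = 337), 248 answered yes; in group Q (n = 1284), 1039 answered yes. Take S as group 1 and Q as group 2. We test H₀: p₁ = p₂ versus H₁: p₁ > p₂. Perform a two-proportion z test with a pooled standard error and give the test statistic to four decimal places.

p̂₁ = 248/337 = 0.735905, p̂₂ = 1039/1284 = 0.809190.
Pooled p̂ = (248+1039)/(337+1284) = 1287/1621 = 0.793954.
SE = √(0.163591 × 0.00374618) = 0.024756.
z = (0.735905 − 0.809190)/0.024756 = -0.073285/0.024756 = -2.9603.
p-value = P(Z > -2.960) ≈ 0.9985.

z = -2.9603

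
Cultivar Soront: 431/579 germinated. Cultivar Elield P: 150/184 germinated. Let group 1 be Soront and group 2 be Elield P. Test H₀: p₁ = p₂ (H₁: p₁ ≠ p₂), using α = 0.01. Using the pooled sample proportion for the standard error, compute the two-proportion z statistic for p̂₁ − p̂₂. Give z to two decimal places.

z = -1.96

p̂₁ = 431/579 ≈ 0.7444, p̂₂ = 150/184 ≈ 0.8152.
Pooled p̂ = (431+150)/(579+184) = 581/763 = 0.7615.
SE = √(p̂(1−p̂)(1/n₁+1/n₂)) = √(0.7615·0.2385·0.0071619) = √(0.00130085) = 0.0361.
z = (0.7444 − 0.8152)/0.0361 = -0.0708/0.0361 = -1.96.
p-value = 2·P(Z > 1.964) ≈ 0.0495; since p > α = 0.01, fail to reject H₀.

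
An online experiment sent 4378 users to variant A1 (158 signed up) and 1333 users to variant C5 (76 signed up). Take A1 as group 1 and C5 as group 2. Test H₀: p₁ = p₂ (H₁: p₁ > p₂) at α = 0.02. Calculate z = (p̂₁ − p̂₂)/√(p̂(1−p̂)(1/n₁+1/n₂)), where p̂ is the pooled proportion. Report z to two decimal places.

p̂₁ = 158/4378 ≈ 0.0361, p̂₂ = 76/1333 ≈ 0.0570.
Pooled p̂ = (158+76)/(4378+1333) = 234/5711 = 0.0410.
SE = √(p̂(1−p̂)(1/n₁+1/n₂)) = √(0.0410·0.9590·0.000978602) = √(3.84539e-05) = 0.0062.
z = (0.0361 − 0.0570)/0.0062 = -0.0209/0.0062 = -3.37.
p-value = P(Z > -3.374) ≈ 0.9996. With α = 0.02, fail to reject H₀.

z = -3.37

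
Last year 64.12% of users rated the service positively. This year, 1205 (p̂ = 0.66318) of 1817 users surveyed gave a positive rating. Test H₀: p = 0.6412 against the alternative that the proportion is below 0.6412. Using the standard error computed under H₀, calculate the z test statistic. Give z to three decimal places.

p̂ = 1205/1817 = 0.6631811.
SE = √(p₀(1−p₀)/n) = √(0.23006/1817) = 0.0112524.
z = (0.6631811 − 0.6412)/0.0112524 = 0.0219811/0.0112524 = 1.953.

z = 1.953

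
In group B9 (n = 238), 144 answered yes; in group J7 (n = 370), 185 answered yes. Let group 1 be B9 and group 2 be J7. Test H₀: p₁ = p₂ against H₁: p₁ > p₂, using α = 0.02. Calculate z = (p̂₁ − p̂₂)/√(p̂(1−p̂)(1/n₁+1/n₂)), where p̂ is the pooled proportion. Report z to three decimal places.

z = 2.537

p̂₁ = 144/238 = 0.60504, p̂₂ = 185/370 = 0.50000.
Pooled p̂ = (144+185)/(238+370) = 329/608 = 0.54112.
SE = √(p̂(1−p̂)(1/n₁+1/n₂)) = √(0.54112·0.45888·0.00690438) = √(0.00171442) = 0.04141.
z = (0.60504 − 0.50000)/0.04141 = 0.10504/0.04141 = 2.537.
p-value = P(Z > 2.537) ≈ 0.0056; since p < α = 0.02, reject H₀.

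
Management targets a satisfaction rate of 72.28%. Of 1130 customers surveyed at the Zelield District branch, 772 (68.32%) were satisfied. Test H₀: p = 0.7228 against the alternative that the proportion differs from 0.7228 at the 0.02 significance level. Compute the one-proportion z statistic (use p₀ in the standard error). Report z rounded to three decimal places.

z = -2.975

p̂ = 772/1130 = 0.683186.
Standard error under H₀: √(0.7228×0.2772/1130) = 0.013316.
z = (0.683186 − 0.7228)/0.013316 = -0.039614/0.013316 = -2.975.
p-value = 2·P(Z > 2.975) ≈ 0.0029, so at α = 0.02 we reject H₀.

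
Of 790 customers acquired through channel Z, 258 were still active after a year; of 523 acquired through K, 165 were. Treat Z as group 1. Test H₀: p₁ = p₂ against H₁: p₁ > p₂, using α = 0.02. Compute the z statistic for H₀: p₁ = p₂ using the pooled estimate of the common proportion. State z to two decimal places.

z = 0.42

p̂₁ = 258/790 = 0.3266, p̂₂ = 165/523 = 0.3155.
Pooled p̂ = (258+165)/(790+523) = 423/1313 = 0.3222.
SE = √(p̂(1−p̂)(1/n₁+1/n₂)) = √(0.3222·0.6778·0.00317787) = √(0.000693964) = 0.0263.
z = (0.3266 − 0.3155)/0.0263 = 0.0111/0.0263 = 0.42.
p-value = P(Z > 0.421) ≈ 0.3368; since p > α = 0.02, fail to reject H₀.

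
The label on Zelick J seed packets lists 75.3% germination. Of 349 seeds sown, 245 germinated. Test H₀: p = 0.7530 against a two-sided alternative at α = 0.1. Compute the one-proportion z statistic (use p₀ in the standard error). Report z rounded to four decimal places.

p̂ = 245/349 ≈ 0.702006.
Under H₀, SE = √(0.753·0.247/349) = √(0.000532926) = 0.023085.
z = (0.702006 − 0.753)/0.023085 = -0.050994/0.023085 = -2.2090.
Two-sided p-value ≈ 2·Φ(−2.209) = 0.0272, so at α = 0.1 we reject H₀.

z = -2.2090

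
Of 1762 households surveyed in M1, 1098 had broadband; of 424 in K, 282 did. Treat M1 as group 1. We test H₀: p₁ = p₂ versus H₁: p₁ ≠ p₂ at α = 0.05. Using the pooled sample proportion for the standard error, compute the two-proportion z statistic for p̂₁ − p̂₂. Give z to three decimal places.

z = -1.607

p̂₁ = 1098/1762 ≈ 0.62316, p̂₂ = 282/424 ≈ 0.66509.
Pooled p̂ = (1098+282)/(1762+424) = 1380/2186 = 0.63129.
SE = √(0.232763 × 0.00292603) = 0.02610.
z = (0.62316 − 0.66509)/0.02610 = -0.04193/0.02610 = -1.607.
Two-sided p-value ≈ 2·Φ(−1.607) = 0.1081, so at α = 0.05 we fail to reject H₀.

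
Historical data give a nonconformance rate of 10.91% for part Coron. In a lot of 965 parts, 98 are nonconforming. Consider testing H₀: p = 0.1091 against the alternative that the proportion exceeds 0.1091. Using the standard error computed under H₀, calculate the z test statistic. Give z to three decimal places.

p̂ = 98/965 ≈ 0.10155.
SE = √(p₀(1−p₀)/n) = √(0.097197/965) = 0.01004.
z = (0.10155 − 0.1091)/0.01004 = -0.00755/0.01004 = -0.752.
p-value = P(Z > -0.752) ≈ 0.7739.

z = -0.752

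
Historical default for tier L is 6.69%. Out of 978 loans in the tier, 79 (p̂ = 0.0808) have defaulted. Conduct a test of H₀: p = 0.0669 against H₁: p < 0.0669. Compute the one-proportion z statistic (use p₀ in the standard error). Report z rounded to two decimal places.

p̂ = 79/978 = 0.0808.
Standard error under H₀: √(0.0669×0.9331/978) = 0.0080.
z = (0.0808 − 0.0669)/0.0080 = 0.0139/0.0080 = 1.74.
p-value = P(Z < 1.737) ≈ 0.9588.

z = 1.74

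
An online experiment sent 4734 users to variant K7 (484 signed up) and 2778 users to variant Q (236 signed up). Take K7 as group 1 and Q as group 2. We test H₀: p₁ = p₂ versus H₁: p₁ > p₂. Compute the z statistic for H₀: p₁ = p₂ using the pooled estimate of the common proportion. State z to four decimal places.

z = 2.4569

p̂₁ = 484/4734 ≈ 0.1022391, p̂₂ = 236/2778 ≈ 0.0849532.
Pooled p̂ = (484+236)/(4734+2778) = 720/7512 = 0.0958466.
SE = √(0.0866601 × 0.000571209) = 0.0070357.
z = (0.1022391 − 0.0849532)/0.0070357 = 0.0172859/0.0070357 = 2.4569.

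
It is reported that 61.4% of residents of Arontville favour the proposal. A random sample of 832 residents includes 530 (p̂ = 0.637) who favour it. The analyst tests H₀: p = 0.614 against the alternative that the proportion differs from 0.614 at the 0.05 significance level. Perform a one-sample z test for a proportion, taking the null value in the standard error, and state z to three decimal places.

p̂ = 530/832 ≈ 0.63702.
SE = √(p₀(1−p₀)/n) = √(0.237/832) = 0.01688.
z = (0.63702 − 0.614)/0.01688 = 0.02302/0.01688 = 1.364.
p-value = 2·P(Z > 1.364) ≈ 0.1726. With α = 0.05, fail to reject H₀.

z = 1.364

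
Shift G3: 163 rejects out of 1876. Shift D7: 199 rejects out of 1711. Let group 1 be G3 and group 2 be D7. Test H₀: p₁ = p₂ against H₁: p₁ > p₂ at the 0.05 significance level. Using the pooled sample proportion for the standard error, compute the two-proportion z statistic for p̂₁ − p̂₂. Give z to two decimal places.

z = -2.92

p̂₁ = 163/1876 ≈ 0.08689, p̂₂ = 199/1711 ≈ 0.11631.
Pooled p̂ = (163+199)/(1876+1711) = 362/3587 = 0.10092.
SE = √(p̂(1−p̂)(1/n₁+1/n₂)) = √(0.10092·0.89908·0.0011175) = √(0.000101397) = 0.01007.
z = (0.08689 − 0.11631)/0.01007 = -0.02942/0.01007 = -2.92.
p-value = P(Z > -2.922) ≈ 0.9983. With α = 0.05, fail to reject H₀.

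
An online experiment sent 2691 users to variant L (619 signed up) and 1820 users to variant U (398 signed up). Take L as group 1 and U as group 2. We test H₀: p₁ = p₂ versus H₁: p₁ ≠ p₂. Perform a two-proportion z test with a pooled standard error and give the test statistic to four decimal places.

z = 0.8945

p̂₁ = 619/2691 = 0.2300260, p̂₂ = 398/1820 = 0.2186813.
Pooled p̂ = (619+398)/(2691+1820) = 1017/4511 = 0.2254489.
SE = √(p̂(1−p̂)(1/n₁+1/n₂)) = √(0.2254489·0.7745511·0.00092106) = √(0.000160837) = 0.0126822.
z = (0.2300260 − 0.2186813)/0.0126822 = 0.0113447/0.0126822 = 0.8945.
Two-sided p-value ≈ 2·Φ(−0.895) = 0.3710.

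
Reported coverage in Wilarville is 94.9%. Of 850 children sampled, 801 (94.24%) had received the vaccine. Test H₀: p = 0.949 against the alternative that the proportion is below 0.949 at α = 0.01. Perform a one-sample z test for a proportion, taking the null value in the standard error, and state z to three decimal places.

z = -0.881

p̂ = 801/850 = 0.94235.
Standard error under H₀: √(0.949×0.051/850) = 0.00755.
z = (0.94235 − 0.949)/0.00755 = -0.00665/0.00755 = -0.881.
p-value = P(Z < -0.881) ≈ 0.1892; since p > α = 0.01, fail to reject H₀.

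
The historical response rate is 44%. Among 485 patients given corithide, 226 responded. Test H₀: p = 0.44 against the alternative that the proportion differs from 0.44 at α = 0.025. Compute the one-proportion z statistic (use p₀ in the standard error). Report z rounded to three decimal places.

p̂ = 226/485 ≈ 0.46598.
Standard error under H₀: √(0.44×0.56/485) = 0.02254.
z = (0.46598 − 0.44)/0.02254 = 0.02598/0.02254 = 1.153.
Two-sided p-value ≈ 2·Φ(−1.153) = 0.2491. With α = 0.025, fail to reject H₀.

z = 1.153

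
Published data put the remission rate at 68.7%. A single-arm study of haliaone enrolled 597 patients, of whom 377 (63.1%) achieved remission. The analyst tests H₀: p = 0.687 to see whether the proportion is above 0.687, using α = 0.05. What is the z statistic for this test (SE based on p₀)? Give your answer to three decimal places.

z = -2.925

p̂ = 377/597 = 0.63149.
SE = √(p₀(1−p₀)/n) = √(0.21503/597) = 0.01898.
z = (0.63149 − 0.687)/0.01898 = -0.05551/0.01898 = -2.925.
p-value = P(Z > -2.925) ≈ 0.9983, so at α = 0.05 we fail to reject H₀.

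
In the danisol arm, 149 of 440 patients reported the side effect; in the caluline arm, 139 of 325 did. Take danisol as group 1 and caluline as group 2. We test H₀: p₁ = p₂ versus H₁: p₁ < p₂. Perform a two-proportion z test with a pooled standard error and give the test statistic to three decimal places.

p̂₁ = 149/440 ≈ 0.33864, p̂₂ = 139/325 ≈ 0.42769.
Pooled p̂ = (149+139)/(440+325) = 288/765 = 0.37647.
SE = √(0.23474 × 0.00534965) = 0.03544.
z = (0.33864 − 0.42769)/0.03544 = -0.08905/0.03544 = -2.513.
p-value = P(Z < -2.513) ≈ 0.0060.

z = -2.513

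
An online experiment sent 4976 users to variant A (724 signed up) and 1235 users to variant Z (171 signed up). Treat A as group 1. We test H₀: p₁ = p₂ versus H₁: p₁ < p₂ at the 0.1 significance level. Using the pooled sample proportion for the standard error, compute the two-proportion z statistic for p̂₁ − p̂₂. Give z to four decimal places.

p̂₁ = 724/4976 = 0.1454984, p̂₂ = 171/1235 = 0.1384615.
Pooled p̂ = (724+171)/(4976+1235) = 895/6211 = 0.1440992.
SE = √(0.123335 × 0.00101068) = 0.0111648.
z = (0.1454984 − 0.1384615)/0.0111648 = 0.0070369/0.0111648 = 0.6303.
p-value = P(Z < 0.630) ≈ 0.7357; since p > α = 0.1, fail to reject H₀.

z = 0.6303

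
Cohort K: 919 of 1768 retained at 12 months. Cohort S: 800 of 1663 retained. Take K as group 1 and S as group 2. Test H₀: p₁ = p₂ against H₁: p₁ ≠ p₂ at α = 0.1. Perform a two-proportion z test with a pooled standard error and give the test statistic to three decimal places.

p̂₁ = 919/1768 ≈ 0.51980, p̂₂ = 800/1663 ≈ 0.48106.
Pooled p̂ = (919+800)/(1768+1663) = 1719/3431 = 0.50102.
SE = √(p̂(1−p̂)(1/n₁+1/n₂)) = √(0.50102·0.49898·0.00116693) = √(0.000291732) = 0.01708.
z = (0.51980 − 0.48106)/0.01708 = 0.03874/0.01708 = 2.268.
Two-sided p-value ≈ 2·Φ(−2.268) = 0.0233; since p < α = 0.1, reject H₀.

z = 2.268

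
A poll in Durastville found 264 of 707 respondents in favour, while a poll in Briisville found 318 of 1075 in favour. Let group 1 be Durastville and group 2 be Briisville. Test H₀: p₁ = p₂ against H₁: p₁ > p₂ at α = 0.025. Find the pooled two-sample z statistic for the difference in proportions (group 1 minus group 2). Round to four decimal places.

p̂₁ = 264/707 = 0.3734088, p̂₂ = 318/1075 = 0.2958140.
Pooled p̂ = (264+318)/(707+1075) = 582/1782 = 0.3265993.
SE = √(p̂(1−p̂)(1/n₁+1/n₂)) = √(0.3265993·0.6734007·0.00234466) = √(0.000515666) = 0.0227083.
z = (0.3734088 − 0.2958140)/0.0227083 = 0.0775948/0.0227083 = 3.4170.
p-value = P(Z > 3.417) ≈ 0.0003. With α = 0.025, reject H₀.

z = 3.4170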